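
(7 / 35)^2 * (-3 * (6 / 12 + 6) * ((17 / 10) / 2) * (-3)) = 1.99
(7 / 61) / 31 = 7 / 1891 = 0.00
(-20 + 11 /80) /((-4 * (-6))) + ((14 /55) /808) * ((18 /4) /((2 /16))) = -1741187 /2133120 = -0.82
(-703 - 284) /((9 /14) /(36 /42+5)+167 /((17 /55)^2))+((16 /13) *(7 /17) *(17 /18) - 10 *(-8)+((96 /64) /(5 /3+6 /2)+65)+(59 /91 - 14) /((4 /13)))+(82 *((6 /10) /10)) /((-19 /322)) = 595056927533147 /32232239225550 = 18.46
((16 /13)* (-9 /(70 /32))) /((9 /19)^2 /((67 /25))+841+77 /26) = -111453696 /18577579685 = -0.01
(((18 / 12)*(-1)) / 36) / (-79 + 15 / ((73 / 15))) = 0.00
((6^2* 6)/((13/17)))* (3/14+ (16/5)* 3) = 1261332/455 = 2772.16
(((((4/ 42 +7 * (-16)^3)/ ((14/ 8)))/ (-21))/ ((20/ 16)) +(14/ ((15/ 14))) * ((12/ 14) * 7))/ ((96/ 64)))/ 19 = 21687728/ 879795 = 24.65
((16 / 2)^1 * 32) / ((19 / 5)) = 1280 / 19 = 67.37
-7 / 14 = -0.50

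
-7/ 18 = -0.39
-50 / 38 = -25 / 19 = -1.32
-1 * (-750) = 750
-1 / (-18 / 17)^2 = -289 / 324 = -0.89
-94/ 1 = -94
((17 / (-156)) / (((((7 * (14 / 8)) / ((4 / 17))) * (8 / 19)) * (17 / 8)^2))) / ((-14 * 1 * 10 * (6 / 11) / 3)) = 836 / 19329765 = 0.00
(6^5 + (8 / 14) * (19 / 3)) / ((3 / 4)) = 653488 / 63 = 10372.83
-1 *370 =-370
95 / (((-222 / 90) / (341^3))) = -56503844925 / 37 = -1527130943.92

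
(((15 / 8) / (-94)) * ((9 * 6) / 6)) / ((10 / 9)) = -243 / 1504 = -0.16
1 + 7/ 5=12/ 5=2.40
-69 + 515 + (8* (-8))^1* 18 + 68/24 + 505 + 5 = -1159/6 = -193.17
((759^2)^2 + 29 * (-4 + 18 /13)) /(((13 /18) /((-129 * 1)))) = -10017807247792854 /169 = -59276965963271.33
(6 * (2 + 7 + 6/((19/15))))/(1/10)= 15660/19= 824.21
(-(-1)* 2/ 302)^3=1/ 3442951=0.00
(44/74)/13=22/481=0.05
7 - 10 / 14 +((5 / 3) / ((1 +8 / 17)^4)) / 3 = 31522147 / 4921875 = 6.40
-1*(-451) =451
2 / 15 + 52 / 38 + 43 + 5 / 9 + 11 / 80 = 123653 / 2736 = 45.19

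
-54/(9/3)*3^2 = -162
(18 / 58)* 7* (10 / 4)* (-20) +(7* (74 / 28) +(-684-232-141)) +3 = -1144.12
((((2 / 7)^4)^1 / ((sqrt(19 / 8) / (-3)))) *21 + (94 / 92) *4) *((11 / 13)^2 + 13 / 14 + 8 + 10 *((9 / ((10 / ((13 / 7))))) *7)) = 14083127 / 27209- 43148304 *sqrt(38) / 7709611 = 483.09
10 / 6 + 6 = 23 / 3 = 7.67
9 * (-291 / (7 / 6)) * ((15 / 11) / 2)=-117855 / 77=-1530.58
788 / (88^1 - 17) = 788 / 71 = 11.10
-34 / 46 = -0.74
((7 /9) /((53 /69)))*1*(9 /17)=0.54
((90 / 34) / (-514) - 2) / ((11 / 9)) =-157689 / 96118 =-1.64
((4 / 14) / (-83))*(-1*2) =4 / 581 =0.01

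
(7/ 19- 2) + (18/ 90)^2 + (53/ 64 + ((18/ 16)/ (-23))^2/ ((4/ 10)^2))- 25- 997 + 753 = -269.75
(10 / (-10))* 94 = -94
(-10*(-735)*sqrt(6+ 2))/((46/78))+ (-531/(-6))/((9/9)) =177/2+ 573300*sqrt(2)/23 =35339.31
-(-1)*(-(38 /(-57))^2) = -4 /9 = -0.44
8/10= 4/5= 0.80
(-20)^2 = 400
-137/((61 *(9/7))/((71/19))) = -68089/10431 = -6.53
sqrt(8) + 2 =2 + 2 * sqrt(2) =4.83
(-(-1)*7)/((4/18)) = 63/2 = 31.50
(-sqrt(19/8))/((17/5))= -5 * sqrt(38)/68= -0.45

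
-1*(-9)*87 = 783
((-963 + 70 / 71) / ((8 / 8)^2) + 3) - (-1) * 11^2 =-59499 / 71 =-838.01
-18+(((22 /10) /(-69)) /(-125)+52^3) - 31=6061606886 /43125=140559.00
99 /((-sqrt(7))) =-99 * sqrt(7) /7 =-37.42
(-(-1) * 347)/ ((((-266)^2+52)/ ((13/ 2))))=4511/ 141616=0.03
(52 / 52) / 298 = 0.00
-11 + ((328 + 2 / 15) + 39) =5342 / 15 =356.13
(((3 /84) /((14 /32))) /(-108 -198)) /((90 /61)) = -61 /337365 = -0.00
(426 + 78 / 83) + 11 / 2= 71785 / 166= 432.44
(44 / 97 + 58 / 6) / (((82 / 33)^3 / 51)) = 1799185905 / 53482696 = 33.64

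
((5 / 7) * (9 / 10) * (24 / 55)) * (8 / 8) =108 / 385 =0.28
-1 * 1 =-1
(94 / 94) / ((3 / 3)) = 1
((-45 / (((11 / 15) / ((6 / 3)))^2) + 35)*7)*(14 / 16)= -1776985 / 968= -1835.73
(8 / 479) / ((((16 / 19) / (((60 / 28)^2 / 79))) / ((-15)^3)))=-14428125 / 3708418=-3.89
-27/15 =-9/5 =-1.80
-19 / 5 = -3.80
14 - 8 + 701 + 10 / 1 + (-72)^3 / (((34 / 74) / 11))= -151899747 / 17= -8935279.24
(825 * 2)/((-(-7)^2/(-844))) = 1392600/49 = 28420.41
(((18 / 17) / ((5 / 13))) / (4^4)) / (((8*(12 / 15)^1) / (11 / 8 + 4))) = 5031 / 557056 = 0.01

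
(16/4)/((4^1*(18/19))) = 19/18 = 1.06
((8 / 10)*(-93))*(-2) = 744 / 5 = 148.80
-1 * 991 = -991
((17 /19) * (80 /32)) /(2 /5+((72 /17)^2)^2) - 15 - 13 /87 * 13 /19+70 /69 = -48014939308421 /3409957617412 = -14.08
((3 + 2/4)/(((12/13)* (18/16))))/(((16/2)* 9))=91/1944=0.05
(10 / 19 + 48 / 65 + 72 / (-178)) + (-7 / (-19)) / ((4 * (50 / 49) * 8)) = 30655411 / 35172800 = 0.87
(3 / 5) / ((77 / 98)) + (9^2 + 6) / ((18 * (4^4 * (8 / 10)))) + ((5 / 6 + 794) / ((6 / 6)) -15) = 87929101 / 112640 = 780.62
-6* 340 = -2040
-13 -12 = -25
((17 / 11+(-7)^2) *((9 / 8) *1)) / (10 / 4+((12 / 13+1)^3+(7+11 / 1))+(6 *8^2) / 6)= 305383 / 491997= 0.62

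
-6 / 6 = -1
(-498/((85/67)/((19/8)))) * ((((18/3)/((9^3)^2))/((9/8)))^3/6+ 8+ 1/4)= -8478140713274074038331775/1102295001621161544624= -7691.35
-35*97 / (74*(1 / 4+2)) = -6790 / 333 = -20.39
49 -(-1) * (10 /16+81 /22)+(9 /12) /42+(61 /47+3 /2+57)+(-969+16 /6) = -18526619 /21714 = -853.21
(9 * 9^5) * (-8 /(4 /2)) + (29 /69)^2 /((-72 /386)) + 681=-364230888181 /171396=-2125083.95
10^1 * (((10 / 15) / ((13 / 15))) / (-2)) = -50 / 13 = -3.85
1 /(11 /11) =1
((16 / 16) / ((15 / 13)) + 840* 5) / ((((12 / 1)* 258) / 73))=4599949 / 46440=99.05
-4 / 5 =-0.80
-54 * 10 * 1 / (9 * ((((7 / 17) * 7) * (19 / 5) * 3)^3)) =-12282500 / 7262590419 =-0.00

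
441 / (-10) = -441 / 10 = -44.10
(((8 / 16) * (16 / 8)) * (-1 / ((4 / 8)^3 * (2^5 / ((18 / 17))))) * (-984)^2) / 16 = -272322 / 17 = -16018.94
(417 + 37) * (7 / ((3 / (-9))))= -9534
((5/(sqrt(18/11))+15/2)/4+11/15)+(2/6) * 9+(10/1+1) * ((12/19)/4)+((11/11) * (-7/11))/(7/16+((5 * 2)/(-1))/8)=5 * sqrt(22)/24+2650181/326040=9.11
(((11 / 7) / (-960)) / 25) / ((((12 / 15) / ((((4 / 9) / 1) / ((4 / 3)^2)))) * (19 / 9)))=-33 / 3404800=-0.00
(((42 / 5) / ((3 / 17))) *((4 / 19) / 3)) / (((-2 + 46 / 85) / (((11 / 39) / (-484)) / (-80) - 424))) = 117752192537 / 121286880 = 970.86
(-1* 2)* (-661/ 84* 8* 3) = 2644/ 7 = 377.71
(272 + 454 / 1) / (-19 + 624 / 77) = -66.63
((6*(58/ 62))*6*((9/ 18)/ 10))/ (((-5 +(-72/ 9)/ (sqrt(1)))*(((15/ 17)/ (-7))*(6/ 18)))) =31059/ 10075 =3.08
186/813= 62/271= 0.23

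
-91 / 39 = -2.33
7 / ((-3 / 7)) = -16.33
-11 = -11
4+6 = 10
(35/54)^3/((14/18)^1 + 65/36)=42875/406782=0.11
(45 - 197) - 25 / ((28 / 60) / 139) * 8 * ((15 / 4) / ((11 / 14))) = -3129172 / 11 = -284470.18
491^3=118370771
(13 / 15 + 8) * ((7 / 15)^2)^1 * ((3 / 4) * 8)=11.59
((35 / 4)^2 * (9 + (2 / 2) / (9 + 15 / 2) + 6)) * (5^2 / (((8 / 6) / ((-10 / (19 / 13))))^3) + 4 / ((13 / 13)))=-112725402015275 / 28972416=-3890783.63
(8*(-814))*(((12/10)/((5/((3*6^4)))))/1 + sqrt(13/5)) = -151911936/25-6512*sqrt(65)/5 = -6086977.72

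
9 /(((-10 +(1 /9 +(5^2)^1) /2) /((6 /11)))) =486 /253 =1.92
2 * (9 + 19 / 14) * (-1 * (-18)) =2610 / 7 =372.86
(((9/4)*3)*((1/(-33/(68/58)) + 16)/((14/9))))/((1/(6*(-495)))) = -83532465/406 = -205744.99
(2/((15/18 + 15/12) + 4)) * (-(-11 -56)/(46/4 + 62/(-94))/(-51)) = -50384/1264579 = -0.04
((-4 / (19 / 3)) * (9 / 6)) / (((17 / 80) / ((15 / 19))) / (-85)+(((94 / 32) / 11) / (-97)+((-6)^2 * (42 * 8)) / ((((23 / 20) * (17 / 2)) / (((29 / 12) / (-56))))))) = 22528638000 / 1270041492121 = 0.02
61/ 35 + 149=5276/ 35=150.74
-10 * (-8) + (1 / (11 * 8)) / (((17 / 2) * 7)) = 418881 / 5236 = 80.00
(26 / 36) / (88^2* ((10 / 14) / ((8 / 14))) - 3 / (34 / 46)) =221 / 2960838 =0.00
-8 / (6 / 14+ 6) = -56 / 45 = -1.24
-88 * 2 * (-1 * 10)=1760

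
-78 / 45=-26 / 15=-1.73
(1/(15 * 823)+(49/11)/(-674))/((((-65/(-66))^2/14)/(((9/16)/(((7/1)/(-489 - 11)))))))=177454827/46872319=3.79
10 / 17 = 0.59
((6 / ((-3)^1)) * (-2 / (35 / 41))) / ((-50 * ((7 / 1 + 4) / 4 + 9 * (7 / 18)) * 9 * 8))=-41 / 196875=-0.00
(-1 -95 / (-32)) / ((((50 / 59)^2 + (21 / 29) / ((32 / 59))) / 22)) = 139915314 / 6632959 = 21.09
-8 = -8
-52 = -52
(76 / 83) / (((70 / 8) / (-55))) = -3344 / 581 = -5.76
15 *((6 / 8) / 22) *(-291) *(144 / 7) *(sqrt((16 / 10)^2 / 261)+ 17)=-52343.04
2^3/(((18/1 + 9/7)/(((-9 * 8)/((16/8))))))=-224/15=-14.93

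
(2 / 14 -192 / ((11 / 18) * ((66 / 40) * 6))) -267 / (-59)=-1352632 / 49973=-27.07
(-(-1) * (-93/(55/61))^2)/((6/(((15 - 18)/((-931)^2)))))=-32182929/5243904050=-0.01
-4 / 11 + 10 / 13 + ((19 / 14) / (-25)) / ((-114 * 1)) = 0.41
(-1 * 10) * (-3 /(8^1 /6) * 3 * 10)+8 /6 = 676.33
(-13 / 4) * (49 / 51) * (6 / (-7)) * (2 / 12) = 91 / 204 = 0.45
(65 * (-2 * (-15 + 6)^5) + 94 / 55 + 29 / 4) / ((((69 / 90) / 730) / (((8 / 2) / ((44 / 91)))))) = 168280811903295 / 2783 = 60467413547.72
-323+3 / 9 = -968 / 3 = -322.67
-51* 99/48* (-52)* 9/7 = 196911/28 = 7032.54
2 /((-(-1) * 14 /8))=8 /7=1.14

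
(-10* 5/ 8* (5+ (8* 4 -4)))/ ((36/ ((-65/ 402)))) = 17875/ 19296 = 0.93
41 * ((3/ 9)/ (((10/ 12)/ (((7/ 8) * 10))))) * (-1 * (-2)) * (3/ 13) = 861/ 13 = 66.23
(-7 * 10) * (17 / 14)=-85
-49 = -49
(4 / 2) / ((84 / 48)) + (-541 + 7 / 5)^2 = 50954628 / 175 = 291169.30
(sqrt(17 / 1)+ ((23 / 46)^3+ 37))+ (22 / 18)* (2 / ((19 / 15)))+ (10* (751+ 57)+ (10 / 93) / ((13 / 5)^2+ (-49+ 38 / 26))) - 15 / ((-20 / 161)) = sqrt(17)+ 514560287631 / 62448136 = 8243.93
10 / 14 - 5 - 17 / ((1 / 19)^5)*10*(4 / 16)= -1473278965 / 14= -105234211.79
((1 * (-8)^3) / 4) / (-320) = 2 / 5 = 0.40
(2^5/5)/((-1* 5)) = -32/25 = -1.28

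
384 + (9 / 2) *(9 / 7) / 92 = 494673 / 1288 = 384.06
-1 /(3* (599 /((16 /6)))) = -8 /5391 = -0.00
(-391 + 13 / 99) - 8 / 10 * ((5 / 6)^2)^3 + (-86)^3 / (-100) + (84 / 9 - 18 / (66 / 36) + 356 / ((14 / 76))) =7901.51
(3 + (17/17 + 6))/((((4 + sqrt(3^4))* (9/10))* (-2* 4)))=-25/234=-0.11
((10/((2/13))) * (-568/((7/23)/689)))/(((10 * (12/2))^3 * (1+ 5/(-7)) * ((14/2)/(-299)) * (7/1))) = 4373407519/529200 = 8264.19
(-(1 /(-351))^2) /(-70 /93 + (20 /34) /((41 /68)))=-1271 /34906950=-0.00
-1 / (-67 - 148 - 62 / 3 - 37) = 3 / 818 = 0.00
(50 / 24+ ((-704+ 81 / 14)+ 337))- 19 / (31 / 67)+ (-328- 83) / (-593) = -616900393 / 1544172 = -399.50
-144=-144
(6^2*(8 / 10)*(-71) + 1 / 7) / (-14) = 71563 / 490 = 146.05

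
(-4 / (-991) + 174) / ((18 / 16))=1379504 / 8919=154.67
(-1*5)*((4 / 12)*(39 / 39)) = -5 / 3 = -1.67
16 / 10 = 8 / 5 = 1.60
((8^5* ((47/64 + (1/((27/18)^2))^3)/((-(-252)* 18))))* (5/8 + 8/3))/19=24242888/23560551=1.03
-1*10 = -10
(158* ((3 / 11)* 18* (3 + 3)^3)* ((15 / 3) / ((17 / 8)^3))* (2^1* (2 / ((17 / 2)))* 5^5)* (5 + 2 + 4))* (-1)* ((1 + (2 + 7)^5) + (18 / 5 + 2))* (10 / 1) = -69653935300608000000 / 83521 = -833969125137486.38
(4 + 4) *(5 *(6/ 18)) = 40/ 3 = 13.33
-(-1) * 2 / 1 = 2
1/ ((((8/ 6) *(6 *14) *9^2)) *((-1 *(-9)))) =1/ 81648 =0.00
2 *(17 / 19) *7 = 238 / 19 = 12.53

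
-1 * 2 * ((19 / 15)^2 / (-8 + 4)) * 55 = 3971 / 90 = 44.12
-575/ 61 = -9.43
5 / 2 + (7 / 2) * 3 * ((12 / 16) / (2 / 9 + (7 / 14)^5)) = 4901 / 146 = 33.57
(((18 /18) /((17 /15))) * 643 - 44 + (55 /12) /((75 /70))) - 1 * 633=-32243 /306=-105.37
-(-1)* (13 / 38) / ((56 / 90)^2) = 26325 / 29792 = 0.88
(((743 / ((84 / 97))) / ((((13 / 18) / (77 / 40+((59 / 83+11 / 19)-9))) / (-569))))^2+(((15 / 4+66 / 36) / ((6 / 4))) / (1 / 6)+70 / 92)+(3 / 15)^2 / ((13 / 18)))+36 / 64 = 2838328534936231773609786773 / 185600506041600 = 15292676703694.20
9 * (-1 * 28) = -252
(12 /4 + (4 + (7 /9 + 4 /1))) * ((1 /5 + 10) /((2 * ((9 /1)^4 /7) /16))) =100912 /98415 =1.03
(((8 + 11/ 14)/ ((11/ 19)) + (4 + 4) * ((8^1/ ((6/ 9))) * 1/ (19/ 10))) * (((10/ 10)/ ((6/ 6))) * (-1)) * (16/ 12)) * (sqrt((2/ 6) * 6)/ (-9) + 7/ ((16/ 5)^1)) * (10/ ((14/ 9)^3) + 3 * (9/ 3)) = -5124237165/ 2293984 + 113871937 * sqrt(2)/ 1003618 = -2073.31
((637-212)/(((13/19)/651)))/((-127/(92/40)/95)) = -2297232525/3302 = -695709.43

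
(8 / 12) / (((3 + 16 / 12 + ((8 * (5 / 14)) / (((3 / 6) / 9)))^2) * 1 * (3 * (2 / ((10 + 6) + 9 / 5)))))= 4361 / 5841555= 0.00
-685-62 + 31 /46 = -34331 /46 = -746.33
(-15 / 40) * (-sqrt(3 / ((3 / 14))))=3 * sqrt(14) / 8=1.40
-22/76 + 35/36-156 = -155.32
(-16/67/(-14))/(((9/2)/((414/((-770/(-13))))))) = 4784/180565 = 0.03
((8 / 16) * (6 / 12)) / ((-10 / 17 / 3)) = -51 / 40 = -1.28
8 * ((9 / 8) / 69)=3 / 23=0.13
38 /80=19 /40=0.48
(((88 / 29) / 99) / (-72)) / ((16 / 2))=-1 / 18792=-0.00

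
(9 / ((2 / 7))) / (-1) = -63 / 2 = -31.50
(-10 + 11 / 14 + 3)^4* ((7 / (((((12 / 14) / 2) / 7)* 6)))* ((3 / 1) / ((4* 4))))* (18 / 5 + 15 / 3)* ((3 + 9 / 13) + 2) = 30382669917 / 116480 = 260840.23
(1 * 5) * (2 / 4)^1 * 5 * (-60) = -750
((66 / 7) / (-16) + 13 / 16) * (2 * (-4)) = -25 / 14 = -1.79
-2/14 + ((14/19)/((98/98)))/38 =-312/2527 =-0.12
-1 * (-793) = 793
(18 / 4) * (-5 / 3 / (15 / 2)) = -1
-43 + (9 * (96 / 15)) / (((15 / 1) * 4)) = -42.04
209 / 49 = 4.27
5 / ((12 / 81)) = 135 / 4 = 33.75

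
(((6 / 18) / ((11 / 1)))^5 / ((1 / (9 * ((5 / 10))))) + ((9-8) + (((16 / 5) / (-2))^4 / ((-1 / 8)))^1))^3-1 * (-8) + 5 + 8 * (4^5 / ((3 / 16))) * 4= 6222848948671970554892094642178627 / 160587452575406755142578125000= 38750.53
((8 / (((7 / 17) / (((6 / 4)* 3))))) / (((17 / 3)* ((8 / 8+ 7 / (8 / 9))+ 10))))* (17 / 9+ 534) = 66144 / 151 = 438.04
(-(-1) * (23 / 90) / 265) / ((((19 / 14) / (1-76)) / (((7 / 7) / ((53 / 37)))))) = -5957 / 160113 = -0.04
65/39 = 5/3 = 1.67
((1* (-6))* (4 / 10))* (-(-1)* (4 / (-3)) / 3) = 16 / 15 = 1.07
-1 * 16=-16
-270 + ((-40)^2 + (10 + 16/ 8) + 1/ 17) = 22815/ 17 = 1342.06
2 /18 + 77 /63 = 4 /3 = 1.33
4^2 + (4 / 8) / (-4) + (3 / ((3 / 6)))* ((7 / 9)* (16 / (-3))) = -9.01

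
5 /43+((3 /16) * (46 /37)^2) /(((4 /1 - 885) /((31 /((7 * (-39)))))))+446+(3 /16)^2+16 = 462.15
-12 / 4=-3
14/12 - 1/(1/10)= -53/6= -8.83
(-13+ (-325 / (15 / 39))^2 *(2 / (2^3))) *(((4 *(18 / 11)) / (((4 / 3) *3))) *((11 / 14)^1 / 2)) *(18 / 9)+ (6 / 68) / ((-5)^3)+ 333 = 13674547083 / 59500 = 229824.32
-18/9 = -2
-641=-641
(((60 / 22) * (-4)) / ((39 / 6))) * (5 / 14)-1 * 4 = -4604 / 1001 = -4.60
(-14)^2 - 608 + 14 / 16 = -3289 / 8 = -411.12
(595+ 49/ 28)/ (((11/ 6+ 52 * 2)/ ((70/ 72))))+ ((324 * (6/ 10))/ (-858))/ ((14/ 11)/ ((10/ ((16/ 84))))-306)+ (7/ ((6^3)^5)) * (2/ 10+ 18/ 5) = 537181387860467836069/ 97977600814456995840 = 5.48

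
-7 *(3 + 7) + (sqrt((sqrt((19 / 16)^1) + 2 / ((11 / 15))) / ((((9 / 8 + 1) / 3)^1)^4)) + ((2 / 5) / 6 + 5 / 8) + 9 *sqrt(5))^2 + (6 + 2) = -62 + (263857 + 34560 *sqrt(11) *sqrt(11 *sqrt(19) + 120) + 3433320 *sqrt(5))^2 / 145526990400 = 548.59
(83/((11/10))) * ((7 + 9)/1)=13280/11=1207.27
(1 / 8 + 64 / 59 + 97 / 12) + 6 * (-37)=-301193 / 1416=-212.71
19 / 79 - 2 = -139 / 79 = -1.76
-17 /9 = -1.89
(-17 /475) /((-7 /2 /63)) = 0.64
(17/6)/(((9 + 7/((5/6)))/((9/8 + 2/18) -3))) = -10795/37584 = -0.29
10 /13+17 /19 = 411 /247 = 1.66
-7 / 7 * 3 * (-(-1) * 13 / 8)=-39 / 8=-4.88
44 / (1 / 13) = 572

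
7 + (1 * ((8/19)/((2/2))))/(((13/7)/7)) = 2121/247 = 8.59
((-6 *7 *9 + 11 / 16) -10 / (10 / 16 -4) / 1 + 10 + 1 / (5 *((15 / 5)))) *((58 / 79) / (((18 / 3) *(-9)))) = 22818679 / 4607280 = 4.95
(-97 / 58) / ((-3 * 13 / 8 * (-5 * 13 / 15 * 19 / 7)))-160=-14901756 / 93119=-160.03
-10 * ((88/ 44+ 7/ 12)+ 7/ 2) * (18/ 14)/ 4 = -1095/ 56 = -19.55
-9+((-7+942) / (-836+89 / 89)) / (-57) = -85484 / 9519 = -8.98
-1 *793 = -793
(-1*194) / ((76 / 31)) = -3007 / 38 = -79.13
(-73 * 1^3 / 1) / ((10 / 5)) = -73 / 2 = -36.50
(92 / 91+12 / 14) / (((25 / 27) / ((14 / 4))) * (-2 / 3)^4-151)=-371790 / 30041167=-0.01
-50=-50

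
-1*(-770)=770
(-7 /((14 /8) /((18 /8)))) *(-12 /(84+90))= 18 /29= 0.62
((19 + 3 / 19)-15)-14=-187 / 19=-9.84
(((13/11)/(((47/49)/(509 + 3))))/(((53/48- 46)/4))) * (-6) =375717888/1114135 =337.23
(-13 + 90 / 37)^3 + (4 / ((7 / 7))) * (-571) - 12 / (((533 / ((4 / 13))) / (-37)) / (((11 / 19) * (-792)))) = -23884256681209 / 6668518103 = -3581.64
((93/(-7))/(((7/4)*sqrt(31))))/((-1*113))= 12*sqrt(31)/5537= 0.01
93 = 93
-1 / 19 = -0.05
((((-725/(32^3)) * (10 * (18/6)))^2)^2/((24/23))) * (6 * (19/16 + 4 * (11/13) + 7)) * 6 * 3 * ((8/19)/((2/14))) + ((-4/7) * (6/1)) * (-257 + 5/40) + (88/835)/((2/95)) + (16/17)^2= 37805177693501701075688698591/24051881511839200484261888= 1571.82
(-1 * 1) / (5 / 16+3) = -16 / 53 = -0.30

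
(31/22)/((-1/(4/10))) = -31/55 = -0.56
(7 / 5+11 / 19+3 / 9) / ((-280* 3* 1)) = -659 / 239400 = -0.00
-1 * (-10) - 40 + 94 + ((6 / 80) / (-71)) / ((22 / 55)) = 72701 / 1136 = 64.00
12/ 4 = 3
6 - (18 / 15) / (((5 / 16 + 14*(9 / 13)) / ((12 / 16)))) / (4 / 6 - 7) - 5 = 200503 / 197695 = 1.01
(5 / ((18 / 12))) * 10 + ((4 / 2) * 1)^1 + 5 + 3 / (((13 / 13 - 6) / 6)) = 551 / 15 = 36.73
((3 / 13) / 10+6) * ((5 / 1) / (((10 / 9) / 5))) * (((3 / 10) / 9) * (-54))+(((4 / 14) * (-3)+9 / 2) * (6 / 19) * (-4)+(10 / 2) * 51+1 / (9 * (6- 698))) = 87003388 / 13460265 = 6.46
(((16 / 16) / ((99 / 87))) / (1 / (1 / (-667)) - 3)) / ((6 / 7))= -203 / 132660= -0.00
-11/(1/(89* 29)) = -28391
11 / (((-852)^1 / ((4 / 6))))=-11 / 1278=-0.01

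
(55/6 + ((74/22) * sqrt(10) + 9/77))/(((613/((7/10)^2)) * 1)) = 30023/4045800 + 1813 * sqrt(10)/674300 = 0.02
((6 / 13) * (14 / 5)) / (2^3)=21 / 130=0.16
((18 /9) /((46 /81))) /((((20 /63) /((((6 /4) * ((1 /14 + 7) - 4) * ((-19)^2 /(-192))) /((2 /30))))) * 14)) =-33948801 /329728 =-102.96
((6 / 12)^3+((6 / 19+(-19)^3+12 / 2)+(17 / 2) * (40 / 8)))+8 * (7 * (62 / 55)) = -56404351 / 8360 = -6746.93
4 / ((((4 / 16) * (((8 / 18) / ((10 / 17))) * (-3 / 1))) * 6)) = -20 / 17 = -1.18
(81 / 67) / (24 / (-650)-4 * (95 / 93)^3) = -21174698025 / 75324065528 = -0.28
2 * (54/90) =1.20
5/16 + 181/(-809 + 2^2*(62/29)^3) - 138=-41437218511/300438224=-137.92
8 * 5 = 40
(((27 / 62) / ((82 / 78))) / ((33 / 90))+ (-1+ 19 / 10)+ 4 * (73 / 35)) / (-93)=-10151357 / 91016310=-0.11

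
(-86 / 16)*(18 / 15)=-129 / 20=-6.45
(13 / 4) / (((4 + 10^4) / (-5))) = -65 / 40016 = -0.00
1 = 1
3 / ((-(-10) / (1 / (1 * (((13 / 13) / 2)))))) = 3 / 5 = 0.60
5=5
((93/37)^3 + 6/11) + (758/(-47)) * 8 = -2948620997/26187601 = -112.60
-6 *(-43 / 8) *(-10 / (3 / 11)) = -2365 / 2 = -1182.50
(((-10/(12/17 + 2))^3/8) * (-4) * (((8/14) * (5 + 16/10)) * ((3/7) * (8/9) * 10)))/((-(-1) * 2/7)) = 108086000/85169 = 1269.08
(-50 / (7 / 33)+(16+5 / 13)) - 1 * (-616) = 36097 / 91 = 396.67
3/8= 0.38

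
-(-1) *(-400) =-400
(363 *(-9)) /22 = -297 /2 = -148.50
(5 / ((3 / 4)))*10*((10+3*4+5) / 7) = 1800 / 7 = 257.14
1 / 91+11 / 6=1007 / 546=1.84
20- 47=-27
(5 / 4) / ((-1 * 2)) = -5 / 8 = -0.62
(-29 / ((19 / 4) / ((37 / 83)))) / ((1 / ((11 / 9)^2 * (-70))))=284.59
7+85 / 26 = 267 / 26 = 10.27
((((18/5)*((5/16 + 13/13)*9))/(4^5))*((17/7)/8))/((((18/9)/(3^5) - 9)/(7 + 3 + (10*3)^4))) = -81311476833/71598080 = -1135.67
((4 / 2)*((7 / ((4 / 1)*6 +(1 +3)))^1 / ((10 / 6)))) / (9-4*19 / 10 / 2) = 3 / 52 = 0.06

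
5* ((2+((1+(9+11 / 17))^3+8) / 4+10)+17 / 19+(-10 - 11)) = 551927235 / 373388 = 1478.16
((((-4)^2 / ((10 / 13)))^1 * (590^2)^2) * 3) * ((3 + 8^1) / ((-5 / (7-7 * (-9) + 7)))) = -1280872914921600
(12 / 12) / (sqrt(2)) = 0.71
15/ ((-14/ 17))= -255/ 14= -18.21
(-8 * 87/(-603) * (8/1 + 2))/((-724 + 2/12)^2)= 27840/1263730483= 0.00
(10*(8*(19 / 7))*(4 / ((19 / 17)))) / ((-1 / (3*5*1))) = -81600 / 7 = -11657.14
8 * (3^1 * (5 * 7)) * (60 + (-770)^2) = 498086400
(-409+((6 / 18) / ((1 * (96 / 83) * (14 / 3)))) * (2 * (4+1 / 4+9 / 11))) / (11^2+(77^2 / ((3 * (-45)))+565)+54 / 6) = -543366135 / 866302976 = -0.63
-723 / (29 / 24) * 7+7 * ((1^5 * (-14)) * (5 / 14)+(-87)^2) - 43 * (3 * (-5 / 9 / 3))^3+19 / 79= 81448002352 / 1670139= 48767.20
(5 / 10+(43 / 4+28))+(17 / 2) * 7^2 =1823 / 4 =455.75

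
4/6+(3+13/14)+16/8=277/42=6.60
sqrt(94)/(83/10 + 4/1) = 10 *sqrt(94)/123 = 0.79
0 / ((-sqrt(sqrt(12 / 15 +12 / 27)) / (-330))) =0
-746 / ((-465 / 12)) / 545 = 2984 / 84475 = 0.04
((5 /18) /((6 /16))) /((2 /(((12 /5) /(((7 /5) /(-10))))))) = -400 /63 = -6.35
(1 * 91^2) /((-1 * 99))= -8281 /99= -83.65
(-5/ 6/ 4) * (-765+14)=3755/ 24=156.46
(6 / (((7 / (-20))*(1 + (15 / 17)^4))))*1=-5011260 / 469511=-10.67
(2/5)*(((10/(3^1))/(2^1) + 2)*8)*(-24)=-1408/5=-281.60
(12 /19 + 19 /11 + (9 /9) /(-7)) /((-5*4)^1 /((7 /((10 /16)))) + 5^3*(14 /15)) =19452 /1008425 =0.02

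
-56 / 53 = -1.06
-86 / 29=-2.97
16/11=1.45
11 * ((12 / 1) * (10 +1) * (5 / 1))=7260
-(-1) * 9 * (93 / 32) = 26.16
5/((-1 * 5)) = -1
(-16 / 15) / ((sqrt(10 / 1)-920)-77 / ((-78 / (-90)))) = 2704 * sqrt(10) / 2580023025+ 545584 / 516004605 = 0.00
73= 73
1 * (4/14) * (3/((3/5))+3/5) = 8/5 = 1.60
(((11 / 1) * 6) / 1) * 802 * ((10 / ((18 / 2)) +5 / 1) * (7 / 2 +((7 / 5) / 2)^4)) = 604911307 / 500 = 1209822.61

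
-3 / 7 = -0.43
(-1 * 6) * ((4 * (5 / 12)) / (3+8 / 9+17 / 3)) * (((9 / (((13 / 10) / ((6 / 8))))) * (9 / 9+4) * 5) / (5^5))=-243 / 5590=-0.04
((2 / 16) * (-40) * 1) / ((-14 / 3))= 15 / 14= 1.07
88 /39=2.26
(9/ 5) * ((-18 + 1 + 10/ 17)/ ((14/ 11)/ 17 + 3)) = -27621/ 2875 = -9.61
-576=-576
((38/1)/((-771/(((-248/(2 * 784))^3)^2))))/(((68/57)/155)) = -49660268470355/495391406335336448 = -0.00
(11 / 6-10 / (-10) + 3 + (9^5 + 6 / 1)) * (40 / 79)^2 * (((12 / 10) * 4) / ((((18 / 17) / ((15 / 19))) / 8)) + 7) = 191924084000 / 355737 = 539511.17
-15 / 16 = -0.94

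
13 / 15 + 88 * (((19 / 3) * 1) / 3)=186.64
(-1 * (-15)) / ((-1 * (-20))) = 0.75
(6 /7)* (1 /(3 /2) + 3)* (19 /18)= 209 /63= 3.32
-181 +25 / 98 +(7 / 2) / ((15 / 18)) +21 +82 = -36037 / 490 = -73.54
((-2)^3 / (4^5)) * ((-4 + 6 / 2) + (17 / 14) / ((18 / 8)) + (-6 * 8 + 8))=2549 / 8064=0.32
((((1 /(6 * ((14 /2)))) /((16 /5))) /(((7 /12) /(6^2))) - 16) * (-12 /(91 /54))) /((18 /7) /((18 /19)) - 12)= -493452 /41405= -11.92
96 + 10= 106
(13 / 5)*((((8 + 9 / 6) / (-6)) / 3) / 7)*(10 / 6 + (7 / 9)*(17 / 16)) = -88673 / 181440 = -0.49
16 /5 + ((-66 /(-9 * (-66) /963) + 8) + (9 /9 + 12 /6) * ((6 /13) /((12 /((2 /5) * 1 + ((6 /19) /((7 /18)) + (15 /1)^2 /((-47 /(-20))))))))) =-34379404 /406315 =-84.61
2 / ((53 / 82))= 164 / 53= 3.09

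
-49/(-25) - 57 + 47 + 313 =7624/25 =304.96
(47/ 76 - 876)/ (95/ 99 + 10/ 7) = -366.55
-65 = -65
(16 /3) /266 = 8 /399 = 0.02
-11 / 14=-0.79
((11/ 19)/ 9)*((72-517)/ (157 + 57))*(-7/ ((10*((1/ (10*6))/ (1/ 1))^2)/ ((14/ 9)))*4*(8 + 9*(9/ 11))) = 589607200/ 18297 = 32224.26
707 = 707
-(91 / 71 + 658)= -46809 / 71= -659.28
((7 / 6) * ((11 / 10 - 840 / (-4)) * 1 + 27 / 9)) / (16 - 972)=-14987 / 57360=-0.26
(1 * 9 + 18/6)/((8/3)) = 4.50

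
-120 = -120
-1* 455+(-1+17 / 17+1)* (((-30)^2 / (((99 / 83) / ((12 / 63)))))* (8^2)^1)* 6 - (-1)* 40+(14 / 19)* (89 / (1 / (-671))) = 15758173 / 1463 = 10771.14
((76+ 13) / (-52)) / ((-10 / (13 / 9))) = 89 / 360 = 0.25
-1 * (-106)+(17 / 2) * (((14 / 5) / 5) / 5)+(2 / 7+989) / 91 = 9381678 / 79625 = 117.82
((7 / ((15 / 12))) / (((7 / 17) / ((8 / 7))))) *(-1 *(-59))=32096 / 35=917.03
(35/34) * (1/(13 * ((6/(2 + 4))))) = 35/442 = 0.08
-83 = -83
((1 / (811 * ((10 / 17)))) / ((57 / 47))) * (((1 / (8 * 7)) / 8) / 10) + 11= 22780666399 / 2070969600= 11.00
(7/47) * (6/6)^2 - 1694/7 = -11367/47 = -241.85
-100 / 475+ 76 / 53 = 1232 / 1007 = 1.22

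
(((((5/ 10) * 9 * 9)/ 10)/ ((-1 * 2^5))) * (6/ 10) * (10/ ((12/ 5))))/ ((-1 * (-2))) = -81/ 512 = -0.16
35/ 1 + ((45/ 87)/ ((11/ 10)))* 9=12515/ 319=39.23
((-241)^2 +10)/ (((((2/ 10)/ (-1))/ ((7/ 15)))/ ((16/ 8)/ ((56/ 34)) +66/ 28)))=-1452275/ 3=-484091.67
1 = 1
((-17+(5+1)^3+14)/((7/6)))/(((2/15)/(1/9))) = 1065/7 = 152.14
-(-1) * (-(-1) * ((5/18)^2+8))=2617/324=8.08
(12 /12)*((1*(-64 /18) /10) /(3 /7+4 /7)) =-0.36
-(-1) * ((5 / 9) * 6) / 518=5 / 777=0.01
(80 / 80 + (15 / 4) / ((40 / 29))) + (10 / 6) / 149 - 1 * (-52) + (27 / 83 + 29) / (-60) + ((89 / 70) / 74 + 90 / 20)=6125094435 / 102497696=59.76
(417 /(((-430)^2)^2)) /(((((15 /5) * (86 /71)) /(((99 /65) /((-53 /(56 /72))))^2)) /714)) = 20889248457 /17446998767350750000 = 0.00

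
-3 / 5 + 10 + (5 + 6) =102 / 5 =20.40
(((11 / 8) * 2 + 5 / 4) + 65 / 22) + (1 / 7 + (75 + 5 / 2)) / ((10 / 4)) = 29269 / 770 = 38.01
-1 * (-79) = 79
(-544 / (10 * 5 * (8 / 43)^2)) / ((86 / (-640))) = 2339.20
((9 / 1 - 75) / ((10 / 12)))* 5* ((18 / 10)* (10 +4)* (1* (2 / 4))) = -24948 / 5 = -4989.60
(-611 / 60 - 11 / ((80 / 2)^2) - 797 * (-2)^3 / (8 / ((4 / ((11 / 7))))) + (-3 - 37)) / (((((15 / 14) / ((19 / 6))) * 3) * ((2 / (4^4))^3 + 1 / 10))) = 19492.16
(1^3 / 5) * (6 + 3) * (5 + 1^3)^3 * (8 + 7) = 5832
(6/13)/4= 3/26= 0.12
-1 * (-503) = 503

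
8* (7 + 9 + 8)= 192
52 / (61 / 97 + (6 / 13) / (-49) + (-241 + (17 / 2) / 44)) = -282746464 / 1306002499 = -0.22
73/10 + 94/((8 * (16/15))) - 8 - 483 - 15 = -487.68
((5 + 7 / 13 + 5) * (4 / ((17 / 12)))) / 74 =3288 / 8177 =0.40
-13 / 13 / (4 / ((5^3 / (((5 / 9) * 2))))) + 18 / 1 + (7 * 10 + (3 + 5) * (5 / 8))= 519 / 8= 64.88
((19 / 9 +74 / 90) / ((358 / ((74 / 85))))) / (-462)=-74 / 4792725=-0.00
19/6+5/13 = 277/78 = 3.55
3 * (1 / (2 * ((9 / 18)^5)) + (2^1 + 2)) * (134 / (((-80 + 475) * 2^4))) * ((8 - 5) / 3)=201 / 158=1.27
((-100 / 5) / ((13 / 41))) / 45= -164 / 117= -1.40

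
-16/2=-8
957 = 957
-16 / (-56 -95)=16 / 151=0.11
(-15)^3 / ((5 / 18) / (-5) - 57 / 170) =2581875 / 299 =8635.03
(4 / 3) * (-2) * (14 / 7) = -16 / 3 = -5.33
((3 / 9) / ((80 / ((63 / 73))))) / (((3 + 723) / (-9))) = -63 / 1413280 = -0.00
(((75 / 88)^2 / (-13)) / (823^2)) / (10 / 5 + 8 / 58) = -163125 / 4227660035456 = -0.00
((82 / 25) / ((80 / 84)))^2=741321 / 62500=11.86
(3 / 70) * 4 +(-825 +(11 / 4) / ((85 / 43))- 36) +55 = -1914561 / 2380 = -804.44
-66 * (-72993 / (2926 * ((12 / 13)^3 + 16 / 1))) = 481096863 / 4905040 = 98.08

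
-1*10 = -10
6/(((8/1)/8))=6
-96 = -96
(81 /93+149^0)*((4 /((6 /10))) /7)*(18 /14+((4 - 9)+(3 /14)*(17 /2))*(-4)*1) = 2320 /93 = 24.95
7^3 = 343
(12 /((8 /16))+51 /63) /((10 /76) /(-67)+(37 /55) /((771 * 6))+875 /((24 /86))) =112497581460 /14217386436239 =0.01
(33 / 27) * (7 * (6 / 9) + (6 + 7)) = 21.59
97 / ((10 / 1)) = 97 / 10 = 9.70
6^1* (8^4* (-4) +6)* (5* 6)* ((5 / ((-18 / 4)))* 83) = 271874800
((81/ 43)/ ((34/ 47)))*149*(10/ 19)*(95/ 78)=4727025/ 19006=248.71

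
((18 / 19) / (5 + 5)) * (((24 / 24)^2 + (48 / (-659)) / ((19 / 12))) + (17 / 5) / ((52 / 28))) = 20397816 / 77317175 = 0.26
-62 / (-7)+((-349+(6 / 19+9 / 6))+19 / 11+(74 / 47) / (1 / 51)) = -35247153 / 137522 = -256.30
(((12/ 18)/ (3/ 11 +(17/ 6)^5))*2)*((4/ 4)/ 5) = 0.00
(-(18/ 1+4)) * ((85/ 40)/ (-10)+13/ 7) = -10131/ 280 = -36.18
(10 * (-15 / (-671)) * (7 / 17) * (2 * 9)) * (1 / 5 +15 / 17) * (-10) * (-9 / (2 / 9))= 140842800 / 193919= 726.30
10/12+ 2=17/6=2.83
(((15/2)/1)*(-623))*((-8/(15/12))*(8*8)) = 1913856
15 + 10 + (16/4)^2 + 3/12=165/4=41.25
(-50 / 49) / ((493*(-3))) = 50 / 72471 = 0.00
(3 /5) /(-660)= -1 /1100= -0.00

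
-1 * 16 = -16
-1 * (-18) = 18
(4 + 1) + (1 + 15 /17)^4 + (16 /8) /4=3015883 /167042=18.05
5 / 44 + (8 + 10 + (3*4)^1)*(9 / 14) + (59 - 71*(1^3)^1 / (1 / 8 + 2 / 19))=-354113 / 1540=-229.94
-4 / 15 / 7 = -0.04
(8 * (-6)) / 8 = -6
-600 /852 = -0.70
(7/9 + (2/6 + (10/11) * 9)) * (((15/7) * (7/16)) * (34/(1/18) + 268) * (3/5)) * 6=27600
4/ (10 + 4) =2/ 7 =0.29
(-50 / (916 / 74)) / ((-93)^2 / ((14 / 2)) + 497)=-6475 / 2777312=-0.00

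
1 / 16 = 0.06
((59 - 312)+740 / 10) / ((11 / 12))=-2148 / 11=-195.27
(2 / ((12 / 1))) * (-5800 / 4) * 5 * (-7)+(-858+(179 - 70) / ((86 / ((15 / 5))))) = 1961867 / 258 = 7604.14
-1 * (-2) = 2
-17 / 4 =-4.25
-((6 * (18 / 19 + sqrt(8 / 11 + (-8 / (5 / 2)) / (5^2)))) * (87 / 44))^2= -12652862661 / 60061375-1226178 * sqrt(11330) / 632225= -417.11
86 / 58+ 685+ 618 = 37830 / 29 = 1304.48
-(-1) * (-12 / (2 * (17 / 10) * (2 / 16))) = -480 / 17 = -28.24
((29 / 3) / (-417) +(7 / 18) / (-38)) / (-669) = 353 / 7067316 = 0.00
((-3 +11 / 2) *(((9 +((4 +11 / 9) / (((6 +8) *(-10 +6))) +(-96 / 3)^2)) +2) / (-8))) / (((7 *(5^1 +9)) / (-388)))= 252972605 / 197568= 1280.43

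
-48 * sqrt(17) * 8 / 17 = -384 * sqrt(17) / 17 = -93.13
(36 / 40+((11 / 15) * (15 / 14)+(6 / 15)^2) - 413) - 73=-84727 / 175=-484.15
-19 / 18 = -1.06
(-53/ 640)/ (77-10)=-53/ 42880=-0.00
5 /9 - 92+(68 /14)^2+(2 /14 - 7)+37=-16630 /441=-37.71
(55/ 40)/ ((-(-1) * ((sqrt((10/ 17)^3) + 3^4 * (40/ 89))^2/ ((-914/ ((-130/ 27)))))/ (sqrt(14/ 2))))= -58847861922725691 * sqrt(1190)/ 157130622055149886000 + 9526576809410168931 * sqrt(7)/ 48347883709276888000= 0.51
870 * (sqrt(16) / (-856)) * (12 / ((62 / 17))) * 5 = -221850 / 3317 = -66.88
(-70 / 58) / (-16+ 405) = -35 / 11281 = -0.00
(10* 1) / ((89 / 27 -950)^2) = 7290 / 653364721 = 0.00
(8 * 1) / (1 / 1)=8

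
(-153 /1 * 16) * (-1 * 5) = 12240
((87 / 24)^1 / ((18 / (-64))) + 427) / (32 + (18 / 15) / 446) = 4155605 / 321147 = 12.94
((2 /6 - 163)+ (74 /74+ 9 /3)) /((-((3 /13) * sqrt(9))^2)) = 331.05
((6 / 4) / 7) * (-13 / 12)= -13 / 56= -0.23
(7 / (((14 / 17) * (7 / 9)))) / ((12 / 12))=153 / 14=10.93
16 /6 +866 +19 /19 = 2609 /3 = 869.67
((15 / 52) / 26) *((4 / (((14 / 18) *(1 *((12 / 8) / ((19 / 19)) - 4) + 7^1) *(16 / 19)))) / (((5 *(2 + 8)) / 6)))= 171 / 94640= 0.00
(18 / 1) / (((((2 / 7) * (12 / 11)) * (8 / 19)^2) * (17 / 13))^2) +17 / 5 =653552818341 / 189399040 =3450.67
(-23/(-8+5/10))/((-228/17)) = -391/1710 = -0.23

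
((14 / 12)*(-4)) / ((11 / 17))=-7.21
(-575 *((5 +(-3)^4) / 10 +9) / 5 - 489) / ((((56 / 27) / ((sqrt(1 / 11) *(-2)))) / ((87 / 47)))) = 843291 *sqrt(11) / 2068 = 1352.46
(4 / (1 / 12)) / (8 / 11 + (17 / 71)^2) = 2661648 / 43507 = 61.18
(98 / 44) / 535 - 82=-965091 / 11770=-82.00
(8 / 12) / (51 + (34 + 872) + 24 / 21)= 0.00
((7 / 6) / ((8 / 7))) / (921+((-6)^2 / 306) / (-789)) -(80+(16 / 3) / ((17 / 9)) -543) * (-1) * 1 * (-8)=12369977654967 / 3360116912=3681.41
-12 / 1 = -12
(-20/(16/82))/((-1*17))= 205/34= 6.03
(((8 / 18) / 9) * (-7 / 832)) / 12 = -7 / 202176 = -0.00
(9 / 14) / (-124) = -0.01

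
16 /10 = 8 /5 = 1.60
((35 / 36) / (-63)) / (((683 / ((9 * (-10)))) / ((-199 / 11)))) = -4975 / 135234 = -0.04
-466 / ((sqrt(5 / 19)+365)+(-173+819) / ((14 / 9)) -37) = -161235767 / 257176363+11417*sqrt(95) / 257176363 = -0.63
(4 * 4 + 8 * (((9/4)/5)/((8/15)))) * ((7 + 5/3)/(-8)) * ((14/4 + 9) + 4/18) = -270907/864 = -313.55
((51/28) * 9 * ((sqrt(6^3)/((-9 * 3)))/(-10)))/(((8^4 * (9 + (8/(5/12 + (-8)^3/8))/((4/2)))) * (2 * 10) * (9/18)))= 1853 * sqrt(6)/1862041600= 0.00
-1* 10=-10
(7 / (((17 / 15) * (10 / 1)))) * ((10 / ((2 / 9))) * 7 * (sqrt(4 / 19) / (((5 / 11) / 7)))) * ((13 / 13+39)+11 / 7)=4234923 * sqrt(19) / 323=57150.47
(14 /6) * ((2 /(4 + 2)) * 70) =490 /9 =54.44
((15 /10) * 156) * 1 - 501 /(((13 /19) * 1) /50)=-472908 /13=-36377.54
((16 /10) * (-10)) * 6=-96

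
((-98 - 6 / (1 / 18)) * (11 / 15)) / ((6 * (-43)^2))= -1133 / 83205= -0.01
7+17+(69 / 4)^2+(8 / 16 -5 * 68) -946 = -15423 / 16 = -963.94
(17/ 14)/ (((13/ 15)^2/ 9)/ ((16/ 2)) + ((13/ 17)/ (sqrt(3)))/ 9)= 20.41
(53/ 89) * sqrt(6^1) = 53 * sqrt(6)/ 89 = 1.46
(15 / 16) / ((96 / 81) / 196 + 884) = 3969 / 3742528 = 0.00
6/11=0.55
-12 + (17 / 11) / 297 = -11.99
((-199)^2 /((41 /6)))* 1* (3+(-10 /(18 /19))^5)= -612835947722056 /807003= -759397360.01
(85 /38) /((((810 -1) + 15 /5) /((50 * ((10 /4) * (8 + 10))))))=95625 /15428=6.20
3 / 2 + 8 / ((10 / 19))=167 / 10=16.70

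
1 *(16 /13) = 16 /13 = 1.23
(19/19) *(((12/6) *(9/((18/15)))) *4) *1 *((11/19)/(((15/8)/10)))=3520/19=185.26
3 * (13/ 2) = 39/ 2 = 19.50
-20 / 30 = -2 / 3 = -0.67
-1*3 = -3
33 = 33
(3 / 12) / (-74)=-1 / 296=-0.00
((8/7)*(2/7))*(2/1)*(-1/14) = -16/343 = -0.05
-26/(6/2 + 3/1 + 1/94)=-2444/565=-4.33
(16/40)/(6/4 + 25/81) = 324/1465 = 0.22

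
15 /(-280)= -3 /56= -0.05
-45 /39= -1.15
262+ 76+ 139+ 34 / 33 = 478.03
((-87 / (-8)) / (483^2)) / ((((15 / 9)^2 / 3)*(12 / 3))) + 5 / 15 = 20737583 / 62210400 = 0.33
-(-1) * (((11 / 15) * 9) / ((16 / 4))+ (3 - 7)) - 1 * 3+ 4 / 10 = -99 / 20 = -4.95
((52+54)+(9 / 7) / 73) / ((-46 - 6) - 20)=-54175 / 36792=-1.47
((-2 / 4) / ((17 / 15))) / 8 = -15 / 272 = -0.06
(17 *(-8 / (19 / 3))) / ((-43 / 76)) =37.95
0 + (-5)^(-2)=1/25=0.04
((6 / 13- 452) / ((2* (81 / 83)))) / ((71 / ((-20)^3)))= 1948840000 / 74763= 26066.90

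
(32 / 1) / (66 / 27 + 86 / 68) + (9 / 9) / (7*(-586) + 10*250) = 15685649 / 1818270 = 8.63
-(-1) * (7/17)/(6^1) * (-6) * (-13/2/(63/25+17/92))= 104650/105757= 0.99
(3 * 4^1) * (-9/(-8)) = 27/2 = 13.50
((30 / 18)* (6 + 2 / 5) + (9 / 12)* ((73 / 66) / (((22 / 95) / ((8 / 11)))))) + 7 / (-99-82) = 19128107 / 1445466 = 13.23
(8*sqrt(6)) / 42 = 4*sqrt(6) / 21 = 0.47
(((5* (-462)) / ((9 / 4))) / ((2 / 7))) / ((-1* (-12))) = -2695 / 9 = -299.44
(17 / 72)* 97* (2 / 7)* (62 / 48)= 51119 / 6048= 8.45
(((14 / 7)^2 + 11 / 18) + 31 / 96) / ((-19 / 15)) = -7105 / 1824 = -3.90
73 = 73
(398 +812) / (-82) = -605 / 41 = -14.76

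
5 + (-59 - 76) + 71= -59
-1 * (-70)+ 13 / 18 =1273 / 18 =70.72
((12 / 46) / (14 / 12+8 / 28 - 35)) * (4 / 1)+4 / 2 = 63806 / 32407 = 1.97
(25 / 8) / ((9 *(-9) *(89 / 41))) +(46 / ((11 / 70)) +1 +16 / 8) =187595741 / 634392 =295.71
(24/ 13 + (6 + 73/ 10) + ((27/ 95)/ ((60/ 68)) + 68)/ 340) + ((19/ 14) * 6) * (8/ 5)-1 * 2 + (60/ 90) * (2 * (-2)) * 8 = 13077307/ 2593500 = 5.04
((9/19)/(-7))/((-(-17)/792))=-7128/2261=-3.15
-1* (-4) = 4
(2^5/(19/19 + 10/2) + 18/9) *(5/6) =55/9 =6.11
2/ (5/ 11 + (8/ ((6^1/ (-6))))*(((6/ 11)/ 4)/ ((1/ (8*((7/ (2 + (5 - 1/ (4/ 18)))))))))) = -110/ 1319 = -0.08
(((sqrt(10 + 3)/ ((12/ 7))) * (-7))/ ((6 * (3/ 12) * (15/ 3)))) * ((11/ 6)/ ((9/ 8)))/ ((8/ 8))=-1078 * sqrt(13)/ 1215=-3.20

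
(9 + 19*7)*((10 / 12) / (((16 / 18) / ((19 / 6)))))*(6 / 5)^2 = 12141 / 20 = 607.05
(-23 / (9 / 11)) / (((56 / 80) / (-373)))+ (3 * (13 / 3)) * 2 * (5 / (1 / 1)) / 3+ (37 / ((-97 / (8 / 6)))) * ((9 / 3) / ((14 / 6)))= 91798744 / 6111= 15021.89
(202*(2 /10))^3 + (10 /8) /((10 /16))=8242658 /125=65941.26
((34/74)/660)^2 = 289/596336400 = 0.00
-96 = -96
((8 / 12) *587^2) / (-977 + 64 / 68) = -11715346 / 49779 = -235.35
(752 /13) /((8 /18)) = 1692 /13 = 130.15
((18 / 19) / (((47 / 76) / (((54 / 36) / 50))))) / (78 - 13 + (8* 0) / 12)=54 / 76375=0.00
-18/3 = -6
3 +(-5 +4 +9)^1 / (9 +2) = 41 / 11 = 3.73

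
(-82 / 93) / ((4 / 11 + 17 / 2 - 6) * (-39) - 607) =1804 / 1470423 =0.00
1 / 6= 0.17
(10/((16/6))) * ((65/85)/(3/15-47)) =-25/408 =-0.06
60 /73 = 0.82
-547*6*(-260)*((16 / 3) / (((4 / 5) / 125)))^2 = 1777750000000 / 3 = 592583333333.33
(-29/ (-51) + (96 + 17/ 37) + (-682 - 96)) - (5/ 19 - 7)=-674.24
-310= -310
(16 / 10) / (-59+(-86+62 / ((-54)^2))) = -11664 / 1056895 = -0.01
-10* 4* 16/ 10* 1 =-64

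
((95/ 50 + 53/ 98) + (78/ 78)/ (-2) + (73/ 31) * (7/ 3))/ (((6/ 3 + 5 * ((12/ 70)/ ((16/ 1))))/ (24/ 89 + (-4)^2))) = 1962520736/ 33314925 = 58.91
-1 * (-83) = 83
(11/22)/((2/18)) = 9/2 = 4.50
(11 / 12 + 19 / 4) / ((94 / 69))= 391 / 94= 4.16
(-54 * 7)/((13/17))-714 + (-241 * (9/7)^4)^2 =32412002337105/74942413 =432492.11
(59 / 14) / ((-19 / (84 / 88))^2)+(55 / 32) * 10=12019709 / 698896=17.20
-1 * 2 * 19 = -38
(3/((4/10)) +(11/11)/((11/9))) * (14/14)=183/22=8.32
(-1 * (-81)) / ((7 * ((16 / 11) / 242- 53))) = -0.22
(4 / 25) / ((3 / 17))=68 / 75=0.91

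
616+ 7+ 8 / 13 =8107 / 13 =623.62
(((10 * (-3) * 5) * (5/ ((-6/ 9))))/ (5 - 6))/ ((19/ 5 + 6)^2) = -28125/ 2401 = -11.71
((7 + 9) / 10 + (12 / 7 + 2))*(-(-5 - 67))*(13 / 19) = 174096 / 665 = 261.80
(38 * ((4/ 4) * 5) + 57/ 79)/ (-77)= -15067/ 6083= -2.48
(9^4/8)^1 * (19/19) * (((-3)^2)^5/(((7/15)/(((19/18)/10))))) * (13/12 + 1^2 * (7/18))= 14449349349/896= 16126505.97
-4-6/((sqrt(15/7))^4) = -5.31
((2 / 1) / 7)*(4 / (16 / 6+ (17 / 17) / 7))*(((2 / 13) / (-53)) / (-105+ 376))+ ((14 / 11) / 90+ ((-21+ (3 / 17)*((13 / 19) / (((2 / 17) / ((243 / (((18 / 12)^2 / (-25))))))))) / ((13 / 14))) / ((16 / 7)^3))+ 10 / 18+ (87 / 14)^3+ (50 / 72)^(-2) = -27808103968912492727 / 3032579221351680000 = -9.17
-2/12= -1/6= -0.17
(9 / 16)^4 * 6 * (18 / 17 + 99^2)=3279876705 / 557056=5887.88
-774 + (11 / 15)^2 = -174029 / 225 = -773.46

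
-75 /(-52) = 75 /52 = 1.44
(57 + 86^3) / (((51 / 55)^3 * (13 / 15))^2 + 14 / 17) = 7483406523703515625 / 15305350313447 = 488940.56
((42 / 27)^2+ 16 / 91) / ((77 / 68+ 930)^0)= 19132 / 7371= 2.60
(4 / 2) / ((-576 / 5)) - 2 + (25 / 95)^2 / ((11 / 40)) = -2019151 / 1143648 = -1.77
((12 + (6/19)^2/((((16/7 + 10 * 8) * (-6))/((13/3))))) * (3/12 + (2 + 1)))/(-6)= -16217825/2495232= -6.50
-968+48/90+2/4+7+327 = -18989/30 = -632.97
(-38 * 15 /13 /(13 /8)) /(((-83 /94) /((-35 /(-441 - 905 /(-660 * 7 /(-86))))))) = 277244352 /118682447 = 2.34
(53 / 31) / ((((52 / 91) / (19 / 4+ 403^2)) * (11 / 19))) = 4579418095 / 5456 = 839336.16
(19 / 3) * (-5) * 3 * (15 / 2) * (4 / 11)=-2850 / 11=-259.09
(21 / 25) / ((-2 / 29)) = -609 / 50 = -12.18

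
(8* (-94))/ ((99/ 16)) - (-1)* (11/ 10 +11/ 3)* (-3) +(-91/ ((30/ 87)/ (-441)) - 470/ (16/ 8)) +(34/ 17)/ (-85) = 976216081/ 8415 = 116009.04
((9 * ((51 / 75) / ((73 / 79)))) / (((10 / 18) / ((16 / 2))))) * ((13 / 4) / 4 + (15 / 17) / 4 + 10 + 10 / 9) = 21137319 / 18250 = 1158.21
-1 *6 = -6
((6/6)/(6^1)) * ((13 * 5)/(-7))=-65/42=-1.55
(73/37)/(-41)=-0.05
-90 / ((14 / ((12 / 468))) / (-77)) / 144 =55 / 624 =0.09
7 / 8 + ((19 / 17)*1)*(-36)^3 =-7091593 / 136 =-52144.07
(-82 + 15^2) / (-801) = -143 / 801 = -0.18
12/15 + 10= 54/5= 10.80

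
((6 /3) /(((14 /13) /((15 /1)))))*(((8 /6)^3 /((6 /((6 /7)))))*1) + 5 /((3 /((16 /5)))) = 6512 /441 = 14.77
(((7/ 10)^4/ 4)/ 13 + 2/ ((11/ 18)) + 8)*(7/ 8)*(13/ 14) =64506411/ 7040000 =9.16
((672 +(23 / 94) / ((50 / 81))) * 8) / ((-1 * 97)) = -6320526 / 113975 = -55.46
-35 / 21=-5 / 3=-1.67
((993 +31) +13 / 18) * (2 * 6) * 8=295120 / 3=98373.33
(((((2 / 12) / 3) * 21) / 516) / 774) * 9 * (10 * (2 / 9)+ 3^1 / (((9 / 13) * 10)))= 1673 / 23963040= 0.00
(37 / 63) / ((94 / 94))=37 / 63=0.59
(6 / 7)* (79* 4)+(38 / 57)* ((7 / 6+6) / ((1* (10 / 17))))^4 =2035649988247 / 136080000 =14959.22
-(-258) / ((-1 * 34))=-129 / 17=-7.59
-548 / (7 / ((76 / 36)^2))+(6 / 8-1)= -349.15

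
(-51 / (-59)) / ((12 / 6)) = 51 / 118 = 0.43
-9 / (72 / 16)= -2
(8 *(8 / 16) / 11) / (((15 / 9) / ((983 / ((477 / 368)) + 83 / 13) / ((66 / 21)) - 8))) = 51.35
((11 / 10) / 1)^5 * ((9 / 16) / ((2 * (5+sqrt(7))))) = 161051 / 1280000 - 161051 * sqrt(7) / 6400000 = 0.06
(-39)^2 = 1521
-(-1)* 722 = 722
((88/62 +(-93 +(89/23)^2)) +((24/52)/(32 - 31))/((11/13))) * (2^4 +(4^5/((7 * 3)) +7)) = -89511142/16399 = -5458.33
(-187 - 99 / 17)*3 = -9834 / 17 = -578.47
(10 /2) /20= 1 /4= 0.25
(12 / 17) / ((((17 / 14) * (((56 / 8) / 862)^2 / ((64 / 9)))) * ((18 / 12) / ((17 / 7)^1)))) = 760877056 / 7497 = 101490.87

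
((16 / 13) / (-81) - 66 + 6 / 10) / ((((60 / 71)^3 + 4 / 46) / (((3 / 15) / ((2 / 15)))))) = -2835175164683 / 19950215220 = -142.11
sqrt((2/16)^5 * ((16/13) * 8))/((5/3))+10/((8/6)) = 3 * sqrt(13)/1040+15/2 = 7.51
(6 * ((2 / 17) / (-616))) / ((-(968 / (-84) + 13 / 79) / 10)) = -711 / 704803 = -0.00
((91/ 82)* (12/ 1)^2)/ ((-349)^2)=6552/ 4993841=0.00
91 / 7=13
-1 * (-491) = 491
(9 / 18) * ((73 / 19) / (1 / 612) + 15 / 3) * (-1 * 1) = -1178.18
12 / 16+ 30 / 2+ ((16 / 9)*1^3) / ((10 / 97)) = 5939 / 180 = 32.99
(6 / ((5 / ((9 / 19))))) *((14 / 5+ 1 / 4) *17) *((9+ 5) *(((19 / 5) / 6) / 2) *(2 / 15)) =17.42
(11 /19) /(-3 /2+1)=-1.16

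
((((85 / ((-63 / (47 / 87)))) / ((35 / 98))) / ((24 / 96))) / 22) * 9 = -3196 / 957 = -3.34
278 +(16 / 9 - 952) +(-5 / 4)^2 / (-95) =-1839245 / 2736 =-672.24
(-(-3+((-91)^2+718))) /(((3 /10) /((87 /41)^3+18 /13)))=-328026.43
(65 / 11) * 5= 325 / 11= 29.55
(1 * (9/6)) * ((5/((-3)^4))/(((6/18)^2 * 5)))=1/6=0.17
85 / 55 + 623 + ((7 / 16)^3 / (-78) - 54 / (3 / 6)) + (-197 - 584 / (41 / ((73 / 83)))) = 3671732712865 / 11959394304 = 307.02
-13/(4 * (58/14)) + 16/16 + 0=25/116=0.22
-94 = -94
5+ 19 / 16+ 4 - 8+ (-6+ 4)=3 / 16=0.19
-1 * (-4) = 4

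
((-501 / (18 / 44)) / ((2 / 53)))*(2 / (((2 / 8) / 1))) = -778888 / 3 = -259629.33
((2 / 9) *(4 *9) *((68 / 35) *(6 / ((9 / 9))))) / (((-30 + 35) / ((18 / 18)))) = 3264 / 175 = 18.65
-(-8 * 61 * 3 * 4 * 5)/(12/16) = 39040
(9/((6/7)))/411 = 7/274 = 0.03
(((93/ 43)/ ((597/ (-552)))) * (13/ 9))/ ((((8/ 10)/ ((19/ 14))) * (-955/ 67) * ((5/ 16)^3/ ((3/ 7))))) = 48330493952/ 10010620375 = 4.83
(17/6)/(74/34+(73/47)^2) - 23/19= -11651369/19645164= -0.59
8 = 8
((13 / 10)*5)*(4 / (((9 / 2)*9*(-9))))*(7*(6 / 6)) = -364 / 729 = -0.50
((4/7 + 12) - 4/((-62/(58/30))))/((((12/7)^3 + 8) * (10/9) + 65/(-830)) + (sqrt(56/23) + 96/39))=33885782266639724148/44639882694428970685 - 174666738932732592 * sqrt(322)/44639882694428970685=0.69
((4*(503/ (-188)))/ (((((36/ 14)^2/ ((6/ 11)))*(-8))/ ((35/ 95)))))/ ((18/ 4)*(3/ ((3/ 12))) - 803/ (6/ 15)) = -172529/ 8289747576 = -0.00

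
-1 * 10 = -10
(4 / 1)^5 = 1024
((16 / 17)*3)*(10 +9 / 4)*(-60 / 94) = -17640 / 799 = -22.08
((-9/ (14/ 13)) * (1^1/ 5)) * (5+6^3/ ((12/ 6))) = -13221/ 70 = -188.87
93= 93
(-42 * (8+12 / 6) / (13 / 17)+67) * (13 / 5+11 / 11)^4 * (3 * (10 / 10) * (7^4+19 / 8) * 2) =-729991372932 / 625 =-1167986196.69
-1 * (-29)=29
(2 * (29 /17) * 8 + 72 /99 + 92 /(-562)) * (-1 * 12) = -17566056 /52547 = -334.29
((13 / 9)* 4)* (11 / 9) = 572 / 81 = 7.06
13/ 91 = 1/ 7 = 0.14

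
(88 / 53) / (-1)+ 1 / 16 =-1.60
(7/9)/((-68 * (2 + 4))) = -7/3672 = -0.00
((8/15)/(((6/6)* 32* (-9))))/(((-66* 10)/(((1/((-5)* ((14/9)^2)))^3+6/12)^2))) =220960689627864481/315714224539929600000000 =0.00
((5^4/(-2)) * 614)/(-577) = 191875/577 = 332.54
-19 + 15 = -4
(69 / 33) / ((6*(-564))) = -23 / 37224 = -0.00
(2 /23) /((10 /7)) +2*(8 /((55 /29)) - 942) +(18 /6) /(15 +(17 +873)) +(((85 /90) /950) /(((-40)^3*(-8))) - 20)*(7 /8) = -6071634815748790633 /3207414988800000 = -1893.00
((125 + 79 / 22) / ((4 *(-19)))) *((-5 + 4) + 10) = -25461 / 1672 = -15.23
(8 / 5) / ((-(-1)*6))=4 / 15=0.27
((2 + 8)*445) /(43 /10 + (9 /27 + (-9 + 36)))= 133500 /949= 140.67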